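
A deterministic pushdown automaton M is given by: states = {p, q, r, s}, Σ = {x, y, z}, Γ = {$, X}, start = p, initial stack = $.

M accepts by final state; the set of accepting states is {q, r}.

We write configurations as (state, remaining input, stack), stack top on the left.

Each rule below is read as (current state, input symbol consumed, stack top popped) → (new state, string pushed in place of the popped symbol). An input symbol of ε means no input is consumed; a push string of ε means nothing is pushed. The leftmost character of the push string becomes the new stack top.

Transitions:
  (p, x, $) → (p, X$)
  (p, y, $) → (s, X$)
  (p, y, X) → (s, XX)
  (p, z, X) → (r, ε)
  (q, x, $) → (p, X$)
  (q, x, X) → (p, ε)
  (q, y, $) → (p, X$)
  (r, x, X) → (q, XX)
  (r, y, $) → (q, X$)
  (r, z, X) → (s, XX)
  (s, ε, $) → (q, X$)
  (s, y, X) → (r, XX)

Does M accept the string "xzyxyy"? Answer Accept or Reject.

Accept

(p, xzyxyy, $) ⊢ (p, zyxyy, X$) ⊢ (r, yxyy, $) ⊢ (q, xyy, X$) ⊢ (p, yy, $) ⊢ (s, y, X$) ⊢ (r, ε, XX$)
All input consumed; state r ∈ F.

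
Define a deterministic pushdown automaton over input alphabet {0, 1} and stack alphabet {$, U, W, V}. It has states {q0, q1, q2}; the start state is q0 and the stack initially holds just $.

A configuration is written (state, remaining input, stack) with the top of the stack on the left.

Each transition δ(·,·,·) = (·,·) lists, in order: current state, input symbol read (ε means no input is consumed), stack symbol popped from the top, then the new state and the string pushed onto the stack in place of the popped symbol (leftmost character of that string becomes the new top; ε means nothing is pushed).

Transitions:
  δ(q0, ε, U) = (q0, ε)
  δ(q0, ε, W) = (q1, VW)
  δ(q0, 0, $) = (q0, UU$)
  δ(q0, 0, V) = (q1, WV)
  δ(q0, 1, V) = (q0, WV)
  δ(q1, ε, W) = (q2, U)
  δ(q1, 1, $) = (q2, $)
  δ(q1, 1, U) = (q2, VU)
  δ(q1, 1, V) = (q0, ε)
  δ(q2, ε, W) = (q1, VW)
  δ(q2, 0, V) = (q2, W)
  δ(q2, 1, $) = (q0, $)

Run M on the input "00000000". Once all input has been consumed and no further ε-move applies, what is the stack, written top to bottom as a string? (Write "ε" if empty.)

$

(q0, 00000000, $)
  read 0, top $: go to q0, push UU$ → (q0, 0000000, UU$)
  ε-move, top U: go to q0, push ε → (q0, 0000000, U$)
  ε-move, top U: go to q0, push ε → (q0, 0000000, $)
  read 0, top $: go to q0, push UU$ → (q0, 000000, UU$)
  ε-move, top U: go to q0, push ε → (q0, 000000, U$)
  ε-move, top U: go to q0, push ε → (q0, 000000, $)
  read 0, top $: go to q0, push UU$ → (q0, 00000, UU$)
  ε-move, top U: go to q0, push ε → (q0, 00000, U$)
  ε-move, top U: go to q0, push ε → (q0, 00000, $)
  read 0, top $: go to q0, push UU$ → (q0, 0000, UU$)
  ε-move, top U: go to q0, push ε → (q0, 0000, U$)
  ε-move, top U: go to q0, push ε → (q0, 0000, $)
  read 0, top $: go to q0, push UU$ → (q0, 000, UU$)
  ε-move, top U: go to q0, push ε → (q0, 000, U$)
  ε-move, top U: go to q0, push ε → (q0, 000, $)
  read 0, top $: go to q0, push UU$ → (q0, 00, UU$)
  ε-move, top U: go to q0, push ε → (q0, 00, U$)
  ε-move, top U: go to q0, push ε → (q0, 00, $)
  read 0, top $: go to q0, push UU$ → (q0, 0, UU$)
  ε-move, top U: go to q0, push ε → (q0, 0, U$)
  ε-move, top U: go to q0, push ε → (q0, 0, $)
  read 0, top $: go to q0, push UU$ → (q0, ε, UU$)
  ε-move, top U: go to q0, push ε → (q0, ε, U$)
  ε-move, top U: go to q0, push ε → (q0, ε, $)
All input consumed in state q0 with stack $.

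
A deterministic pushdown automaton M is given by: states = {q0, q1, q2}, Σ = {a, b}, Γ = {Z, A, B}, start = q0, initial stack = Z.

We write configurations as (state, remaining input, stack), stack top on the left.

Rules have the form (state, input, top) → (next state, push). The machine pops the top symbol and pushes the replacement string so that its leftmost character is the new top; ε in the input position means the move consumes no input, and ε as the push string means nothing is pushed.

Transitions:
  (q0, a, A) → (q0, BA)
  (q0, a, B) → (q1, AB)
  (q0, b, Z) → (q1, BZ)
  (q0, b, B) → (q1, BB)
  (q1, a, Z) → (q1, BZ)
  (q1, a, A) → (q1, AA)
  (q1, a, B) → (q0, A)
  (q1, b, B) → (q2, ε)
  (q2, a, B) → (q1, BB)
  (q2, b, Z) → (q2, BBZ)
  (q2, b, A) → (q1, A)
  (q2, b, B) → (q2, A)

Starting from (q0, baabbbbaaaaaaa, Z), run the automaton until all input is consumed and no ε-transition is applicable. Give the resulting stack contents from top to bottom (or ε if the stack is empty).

AAAAAAAAAZ

(q0, baabbbbaaaaaaa, Z)
  read b, top Z: go to q1, push BZ → (q1, aabbbbaaaaaaa, BZ)
  read a, top B: go to q0, push A → (q0, abbbbaaaaaaa, AZ)
  read a, top A: go to q0, push BA → (q0, bbbbaaaaaaa, BAZ)
  read b, top B: go to q1, push BB → (q1, bbbaaaaaaa, BBAZ)
  read b, top B: go to q2, push ε → (q2, bbaaaaaaa, BAZ)
  read b, top B: go to q2, push A → (q2, baaaaaaa, AAZ)
  read b, top A: go to q1, push A → (q1, aaaaaaa, AAZ)
  read a, top A: go to q1, push AA → (q1, aaaaaa, AAAZ)
  read a, top A: go to q1, push AA → (q1, aaaaa, AAAAZ)
  read a, top A: go to q1, push AA → (q1, aaaa, AAAAAZ)
  read a, top A: go to q1, push AA → (q1, aaa, AAAAAAZ)
  read a, top A: go to q1, push AA → (q1, aa, AAAAAAAZ)
  read a, top A: go to q1, push AA → (q1, a, AAAAAAAAZ)
  read a, top A: go to q1, push AA → (q1, ε, AAAAAAAAAZ)
All input consumed in state q1 with stack AAAAAAAAAZ.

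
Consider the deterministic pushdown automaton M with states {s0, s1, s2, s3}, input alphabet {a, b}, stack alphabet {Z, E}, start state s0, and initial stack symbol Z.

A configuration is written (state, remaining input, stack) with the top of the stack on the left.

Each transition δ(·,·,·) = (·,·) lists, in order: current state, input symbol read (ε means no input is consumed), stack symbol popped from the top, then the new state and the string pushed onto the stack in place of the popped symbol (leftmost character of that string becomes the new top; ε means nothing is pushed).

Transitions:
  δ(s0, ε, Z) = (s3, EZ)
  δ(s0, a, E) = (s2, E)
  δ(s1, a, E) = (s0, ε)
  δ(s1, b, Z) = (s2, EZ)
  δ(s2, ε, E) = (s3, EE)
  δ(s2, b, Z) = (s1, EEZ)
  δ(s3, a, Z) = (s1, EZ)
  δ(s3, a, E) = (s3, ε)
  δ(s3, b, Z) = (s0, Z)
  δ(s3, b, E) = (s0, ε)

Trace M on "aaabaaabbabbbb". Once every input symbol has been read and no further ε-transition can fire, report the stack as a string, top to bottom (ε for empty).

(s0, aaabaaabbabbbb, Z)
  ε-move, top Z: go to s3, push EZ → (s3, aaabaaabbabbbb, EZ)
  read a, top E: go to s3, push ε → (s3, aabaaabbabbbb, Z)
  read a, top Z: go to s1, push EZ → (s1, abaaabbabbbb, EZ)
  read a, top E: go to s0, push ε → (s0, baaabbabbbb, Z)
  ε-move, top Z: go to s3, push EZ → (s3, baaabbabbbb, EZ)
  read b, top E: go to s0, push ε → (s0, aaabbabbbb, Z)
  ε-move, top Z: go to s3, push EZ → (s3, aaabbabbbb, EZ)
  read a, top E: go to s3, push ε → (s3, aabbabbbb, Z)
  read a, top Z: go to s1, push EZ → (s1, abbabbbb, EZ)
  read a, top E: go to s0, push ε → (s0, bbabbbb, Z)
  ε-move, top Z: go to s3, push EZ → (s3, bbabbbb, EZ)
  read b, top E: go to s0, push ε → (s0, babbbb, Z)
  ε-move, top Z: go to s3, push EZ → (s3, babbbb, EZ)
  read b, top E: go to s0, push ε → (s0, abbbb, Z)
  ε-move, top Z: go to s3, push EZ → (s3, abbbb, EZ)
  read a, top E: go to s3, push ε → (s3, bbbb, Z)
  read b, top Z: go to s0, push Z → (s0, bbb, Z)
  ε-move, top Z: go to s3, push EZ → (s3, bbb, EZ)
  read b, top E: go to s0, push ε → (s0, bb, Z)
  ε-move, top Z: go to s3, push EZ → (s3, bb, EZ)
  read b, top E: go to s0, push ε → (s0, b, Z)
  ε-move, top Z: go to s3, push EZ → (s3, b, EZ)
  read b, top E: go to s0, push ε → (s0, ε, Z)
  ε-move, top Z: go to s3, push EZ → (s3, ε, EZ)
All input consumed in state s3 with stack EZ.

EZ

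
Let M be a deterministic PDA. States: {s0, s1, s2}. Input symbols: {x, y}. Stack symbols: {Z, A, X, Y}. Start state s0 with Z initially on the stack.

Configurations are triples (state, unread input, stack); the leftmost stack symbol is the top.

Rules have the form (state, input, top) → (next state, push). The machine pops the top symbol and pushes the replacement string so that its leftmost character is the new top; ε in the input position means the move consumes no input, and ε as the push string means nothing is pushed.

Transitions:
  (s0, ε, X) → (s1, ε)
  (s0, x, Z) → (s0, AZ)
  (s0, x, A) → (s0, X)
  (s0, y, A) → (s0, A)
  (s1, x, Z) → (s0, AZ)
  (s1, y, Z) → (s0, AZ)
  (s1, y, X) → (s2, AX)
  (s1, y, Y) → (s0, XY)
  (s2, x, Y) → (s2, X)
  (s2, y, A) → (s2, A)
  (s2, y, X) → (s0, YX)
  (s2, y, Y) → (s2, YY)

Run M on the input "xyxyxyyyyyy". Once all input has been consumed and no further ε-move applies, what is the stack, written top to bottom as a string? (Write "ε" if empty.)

(s0, xyxyxyyyyyy, Z)
  read x, top Z: go to s0, push AZ → (s0, yxyxyyyyyy, AZ)
  read y, top A: go to s0, push A → (s0, xyxyyyyyy, AZ)
  read x, top A: go to s0, push X → (s0, yxyyyyyy, XZ)
  ε-move, top X: go to s1, push ε → (s1, yxyyyyyy, Z)
  read y, top Z: go to s0, push AZ → (s0, xyyyyyy, AZ)
  read x, top A: go to s0, push X → (s0, yyyyyy, XZ)
  ε-move, top X: go to s1, push ε → (s1, yyyyyy, Z)
  read y, top Z: go to s0, push AZ → (s0, yyyyy, AZ)
  read y, top A: go to s0, push A → (s0, yyyy, AZ)
  read y, top A: go to s0, push A → (s0, yyy, AZ)
  read y, top A: go to s0, push A → (s0, yy, AZ)
  read y, top A: go to s0, push A → (s0, y, AZ)
  read y, top A: go to s0, push A → (s0, ε, AZ)
All input consumed in state s0 with stack AZ.

AZ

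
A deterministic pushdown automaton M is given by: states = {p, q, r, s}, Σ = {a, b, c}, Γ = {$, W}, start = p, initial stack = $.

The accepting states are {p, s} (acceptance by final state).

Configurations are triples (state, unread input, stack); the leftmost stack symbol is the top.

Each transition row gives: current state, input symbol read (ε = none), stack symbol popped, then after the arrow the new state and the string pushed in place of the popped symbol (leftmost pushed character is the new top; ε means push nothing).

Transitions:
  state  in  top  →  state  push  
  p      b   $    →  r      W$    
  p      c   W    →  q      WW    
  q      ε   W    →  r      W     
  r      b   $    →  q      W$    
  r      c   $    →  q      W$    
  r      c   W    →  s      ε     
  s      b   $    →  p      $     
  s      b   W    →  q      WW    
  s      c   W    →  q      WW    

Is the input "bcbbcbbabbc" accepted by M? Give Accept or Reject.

(p, bcbbcbbabbc, $) ⊢ (r, cbbcbbabbc, W$) ⊢ (s, bbcbbabbc, $) ⊢ (p, bcbbabbc, $) ⊢ (r, cbbabbc, W$) ⊢ (s, bbabbc, $) ⊢ (p, babbc, $) ⊢ (r, abbc, W$)
No transition applies at (r, abbc, W$); input not fully consumed.

Reject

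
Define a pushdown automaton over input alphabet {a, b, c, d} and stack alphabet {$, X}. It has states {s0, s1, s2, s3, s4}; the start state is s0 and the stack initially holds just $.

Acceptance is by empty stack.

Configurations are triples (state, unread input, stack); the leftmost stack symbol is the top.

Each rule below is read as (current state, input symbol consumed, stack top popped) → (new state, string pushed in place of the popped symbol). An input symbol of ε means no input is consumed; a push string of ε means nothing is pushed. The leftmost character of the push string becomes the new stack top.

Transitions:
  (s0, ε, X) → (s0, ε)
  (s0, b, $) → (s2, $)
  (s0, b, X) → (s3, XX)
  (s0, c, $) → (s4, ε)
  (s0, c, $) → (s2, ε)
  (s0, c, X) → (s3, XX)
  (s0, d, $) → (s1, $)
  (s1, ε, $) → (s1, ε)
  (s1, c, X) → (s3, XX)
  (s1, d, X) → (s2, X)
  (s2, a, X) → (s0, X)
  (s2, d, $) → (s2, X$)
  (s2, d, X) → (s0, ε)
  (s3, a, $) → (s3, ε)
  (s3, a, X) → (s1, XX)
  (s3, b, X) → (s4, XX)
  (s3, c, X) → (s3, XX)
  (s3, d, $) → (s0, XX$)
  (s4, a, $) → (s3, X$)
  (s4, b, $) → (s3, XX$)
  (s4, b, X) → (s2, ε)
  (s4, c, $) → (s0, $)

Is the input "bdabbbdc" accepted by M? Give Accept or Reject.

One accepting computation: (s0, bdabbbdc, $) ⊢ (s2, dabbbdc, $) ⊢ (s2, abbbdc, X$) ⊢ (s0, bbbdc, X$) ⊢ (s3, bbdc, XX$) ⊢ (s4, bdc, XXX$) ⊢ (s2, dc, XX$) ⊢ (s0, c, X$) ⊢ (s0, c, $) ⊢ (s4, ε, ε)
All input consumed and the stack is empty.

Accept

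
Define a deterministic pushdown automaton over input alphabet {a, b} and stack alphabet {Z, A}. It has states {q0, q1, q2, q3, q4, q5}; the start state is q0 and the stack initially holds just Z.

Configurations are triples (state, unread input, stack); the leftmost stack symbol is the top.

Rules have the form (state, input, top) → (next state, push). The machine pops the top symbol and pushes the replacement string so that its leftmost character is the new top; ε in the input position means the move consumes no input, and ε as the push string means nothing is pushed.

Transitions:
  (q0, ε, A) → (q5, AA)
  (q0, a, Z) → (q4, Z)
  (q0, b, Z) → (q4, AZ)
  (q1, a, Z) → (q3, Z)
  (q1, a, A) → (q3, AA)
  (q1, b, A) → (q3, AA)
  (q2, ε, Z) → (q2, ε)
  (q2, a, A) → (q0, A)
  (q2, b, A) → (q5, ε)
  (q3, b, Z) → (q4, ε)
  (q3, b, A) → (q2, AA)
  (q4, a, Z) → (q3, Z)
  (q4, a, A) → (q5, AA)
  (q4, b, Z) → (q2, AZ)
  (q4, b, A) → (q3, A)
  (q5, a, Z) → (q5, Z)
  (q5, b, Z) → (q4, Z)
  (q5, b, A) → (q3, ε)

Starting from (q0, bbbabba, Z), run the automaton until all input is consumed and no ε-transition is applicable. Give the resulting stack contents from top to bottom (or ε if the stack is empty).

(q0, bbbabba, Z) ⊢ (q4, bbabba, AZ) ⊢ (q3, babba, AZ) ⊢ (q2, abba, AAZ) ⊢ (q0, bba, AAZ) ⊢ (q5, bba, AAAZ) ⊢ (q3, ba, AAZ) ⊢ (q2, a, AAAZ) ⊢ (q0, ε, AAAZ) ⊢ (q5, ε, AAAAZ)
All input consumed in state q5 with stack AAAAZ.

AAAAZ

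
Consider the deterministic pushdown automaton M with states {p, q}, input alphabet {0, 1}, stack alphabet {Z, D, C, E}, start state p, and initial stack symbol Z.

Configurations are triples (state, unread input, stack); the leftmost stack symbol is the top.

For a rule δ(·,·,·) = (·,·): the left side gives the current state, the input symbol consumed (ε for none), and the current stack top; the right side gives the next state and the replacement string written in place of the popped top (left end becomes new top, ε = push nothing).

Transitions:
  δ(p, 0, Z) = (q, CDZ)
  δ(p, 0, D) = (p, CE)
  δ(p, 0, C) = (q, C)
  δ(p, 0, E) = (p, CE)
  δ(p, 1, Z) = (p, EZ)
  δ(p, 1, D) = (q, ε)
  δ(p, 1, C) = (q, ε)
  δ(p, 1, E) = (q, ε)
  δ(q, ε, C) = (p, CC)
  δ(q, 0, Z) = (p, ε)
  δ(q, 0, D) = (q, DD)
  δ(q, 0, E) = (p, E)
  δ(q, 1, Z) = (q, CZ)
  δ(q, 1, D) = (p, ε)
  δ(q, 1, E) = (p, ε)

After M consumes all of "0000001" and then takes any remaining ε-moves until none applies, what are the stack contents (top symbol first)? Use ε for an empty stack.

CCCCCCCDZ

(p, 0000001, Z)
  read 0, top Z: go to q, push CDZ → (q, 000001, CDZ)
  ε-move, top C: go to p, push CC → (p, 000001, CCDZ)
  read 0, top C: go to q, push C → (q, 00001, CCDZ)
  ε-move, top C: go to p, push CC → (p, 00001, CCCDZ)
  read 0, top C: go to q, push C → (q, 0001, CCCDZ)
  ε-move, top C: go to p, push CC → (p, 0001, CCCCDZ)
  read 0, top C: go to q, push C → (q, 001, CCCCDZ)
  ε-move, top C: go to p, push CC → (p, 001, CCCCCDZ)
  read 0, top C: go to q, push C → (q, 01, CCCCCDZ)
  ε-move, top C: go to p, push CC → (p, 01, CCCCCCDZ)
  read 0, top C: go to q, push C → (q, 1, CCCCCCDZ)
  ε-move, top C: go to p, push CC → (p, 1, CCCCCCCDZ)
  read 1, top C: go to q, push ε → (q, ε, CCCCCCDZ)
  ε-move, top C: go to p, push CC → (p, ε, CCCCCCCDZ)
All input consumed in state p with stack CCCCCCCDZ.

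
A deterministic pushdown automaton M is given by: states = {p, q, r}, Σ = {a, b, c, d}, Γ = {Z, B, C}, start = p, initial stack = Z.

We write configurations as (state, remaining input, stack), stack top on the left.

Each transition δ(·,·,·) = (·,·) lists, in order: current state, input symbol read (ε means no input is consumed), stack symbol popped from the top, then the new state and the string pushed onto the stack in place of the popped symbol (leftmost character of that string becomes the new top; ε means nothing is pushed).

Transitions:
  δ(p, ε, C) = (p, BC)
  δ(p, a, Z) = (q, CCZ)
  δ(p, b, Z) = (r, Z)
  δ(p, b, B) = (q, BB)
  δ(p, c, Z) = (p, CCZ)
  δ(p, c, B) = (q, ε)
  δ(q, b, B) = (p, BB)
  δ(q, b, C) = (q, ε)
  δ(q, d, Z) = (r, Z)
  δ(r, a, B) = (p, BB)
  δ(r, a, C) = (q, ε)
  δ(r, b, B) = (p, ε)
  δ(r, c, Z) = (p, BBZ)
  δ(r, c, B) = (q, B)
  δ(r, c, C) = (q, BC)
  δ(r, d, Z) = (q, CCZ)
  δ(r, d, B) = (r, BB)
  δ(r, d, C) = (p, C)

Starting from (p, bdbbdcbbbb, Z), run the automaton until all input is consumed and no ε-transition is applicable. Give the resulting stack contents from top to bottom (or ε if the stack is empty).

(p, bdbbdcbbbb, Z)
  read b, top Z: go to r, push Z → (r, dbbdcbbbb, Z)
  read d, top Z: go to q, push CCZ → (q, bbdcbbbb, CCZ)
  read b, top C: go to q, push ε → (q, bdcbbbb, CZ)
  read b, top C: go to q, push ε → (q, dcbbbb, Z)
  read d, top Z: go to r, push Z → (r, cbbbb, Z)
  read c, top Z: go to p, push BBZ → (p, bbbb, BBZ)
  read b, top B: go to q, push BB → (q, bbb, BBBZ)
  read b, top B: go to p, push BB → (p, bb, BBBBZ)
  read b, top B: go to q, push BB → (q, b, BBBBBZ)
  read b, top B: go to p, push BB → (p, ε, BBBBBBZ)
All input consumed in state p with stack BBBBBBZ.

BBBBBBZ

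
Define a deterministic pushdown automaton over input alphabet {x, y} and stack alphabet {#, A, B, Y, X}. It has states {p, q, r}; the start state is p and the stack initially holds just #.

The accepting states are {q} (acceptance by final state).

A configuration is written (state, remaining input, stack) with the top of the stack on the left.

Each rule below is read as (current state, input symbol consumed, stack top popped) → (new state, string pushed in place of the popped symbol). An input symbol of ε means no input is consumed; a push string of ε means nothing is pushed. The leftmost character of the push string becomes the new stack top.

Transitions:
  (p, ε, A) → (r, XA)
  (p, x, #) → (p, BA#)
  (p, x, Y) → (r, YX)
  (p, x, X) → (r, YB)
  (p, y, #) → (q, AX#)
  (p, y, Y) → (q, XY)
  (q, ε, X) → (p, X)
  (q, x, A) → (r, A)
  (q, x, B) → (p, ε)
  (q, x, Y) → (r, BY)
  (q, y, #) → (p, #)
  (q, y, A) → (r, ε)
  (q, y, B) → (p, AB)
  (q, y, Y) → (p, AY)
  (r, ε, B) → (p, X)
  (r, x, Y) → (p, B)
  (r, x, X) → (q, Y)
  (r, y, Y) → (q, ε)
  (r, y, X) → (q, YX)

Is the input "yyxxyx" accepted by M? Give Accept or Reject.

(p, yyxxyx, #) ⊢ (q, yxxyx, AX#) ⊢ (r, xxyx, X#) ⊢ (q, xyx, Y#) ⊢ (r, yx, BY#) ⊢ (p, yx, XY#)
No transition applies at (p, yx, XY#); input not fully consumed.

Reject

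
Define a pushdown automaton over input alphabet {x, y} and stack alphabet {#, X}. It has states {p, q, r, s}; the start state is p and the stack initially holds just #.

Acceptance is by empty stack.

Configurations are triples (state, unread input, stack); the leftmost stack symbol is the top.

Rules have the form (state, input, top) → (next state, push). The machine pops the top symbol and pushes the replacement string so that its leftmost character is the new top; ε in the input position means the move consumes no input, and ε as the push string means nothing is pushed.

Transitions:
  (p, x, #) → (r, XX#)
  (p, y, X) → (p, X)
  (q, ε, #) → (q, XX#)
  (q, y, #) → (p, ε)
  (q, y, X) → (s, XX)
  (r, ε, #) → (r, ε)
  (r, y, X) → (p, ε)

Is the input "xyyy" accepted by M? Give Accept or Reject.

No computation consumes all input and empties the stack.

Reject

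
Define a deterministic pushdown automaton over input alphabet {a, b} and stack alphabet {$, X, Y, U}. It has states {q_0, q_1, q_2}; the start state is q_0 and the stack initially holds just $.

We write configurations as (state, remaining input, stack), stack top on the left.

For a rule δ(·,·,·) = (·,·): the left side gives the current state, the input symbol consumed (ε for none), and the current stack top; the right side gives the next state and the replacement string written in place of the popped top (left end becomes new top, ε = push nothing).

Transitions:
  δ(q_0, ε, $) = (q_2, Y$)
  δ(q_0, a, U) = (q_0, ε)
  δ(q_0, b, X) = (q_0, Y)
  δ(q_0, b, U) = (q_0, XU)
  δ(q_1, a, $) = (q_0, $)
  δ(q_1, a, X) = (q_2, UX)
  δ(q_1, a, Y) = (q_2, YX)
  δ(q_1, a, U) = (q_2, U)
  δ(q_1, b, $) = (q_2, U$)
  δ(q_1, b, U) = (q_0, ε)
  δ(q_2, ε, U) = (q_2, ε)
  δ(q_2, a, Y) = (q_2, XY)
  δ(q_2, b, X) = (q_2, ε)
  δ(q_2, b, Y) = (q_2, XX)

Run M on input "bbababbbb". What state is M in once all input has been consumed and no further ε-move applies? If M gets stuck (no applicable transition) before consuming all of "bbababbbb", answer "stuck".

stuck

(q_0, bbababbbb, $) ⊢ (q_2, bbababbbb, Y$) ⊢ (q_2, bababbbb, XX$) ⊢ (q_2, ababbbb, X$)
No transition for (q_2, a, top X); M blocks with input ababbbb remaining.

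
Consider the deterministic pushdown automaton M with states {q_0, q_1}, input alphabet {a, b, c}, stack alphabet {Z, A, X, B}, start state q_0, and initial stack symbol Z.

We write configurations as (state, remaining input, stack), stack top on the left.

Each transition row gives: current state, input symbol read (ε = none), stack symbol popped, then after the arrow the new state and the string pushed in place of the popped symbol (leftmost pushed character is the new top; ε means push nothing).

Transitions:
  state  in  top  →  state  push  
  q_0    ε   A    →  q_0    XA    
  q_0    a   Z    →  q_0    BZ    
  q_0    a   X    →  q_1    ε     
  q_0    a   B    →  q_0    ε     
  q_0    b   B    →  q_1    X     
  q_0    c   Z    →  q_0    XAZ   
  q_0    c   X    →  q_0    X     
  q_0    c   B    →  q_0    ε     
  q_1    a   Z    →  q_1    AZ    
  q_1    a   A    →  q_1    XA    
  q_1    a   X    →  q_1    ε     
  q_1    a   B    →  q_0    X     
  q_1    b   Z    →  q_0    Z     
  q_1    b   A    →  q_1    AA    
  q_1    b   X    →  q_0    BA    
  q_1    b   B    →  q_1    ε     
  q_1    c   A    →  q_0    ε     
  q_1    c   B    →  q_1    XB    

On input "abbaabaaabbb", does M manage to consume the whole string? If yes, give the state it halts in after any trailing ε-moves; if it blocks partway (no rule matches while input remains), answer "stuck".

q_0

(q_0, abbaabaaabbb, Z)
  read a, top Z: go to q_0, push BZ → (q_0, bbaabaaabbb, BZ)
  read b, top B: go to q_1, push X → (q_1, baabaaabbb, XZ)
  read b, top X: go to q_0, push BA → (q_0, aabaaabbb, BAZ)
  read a, top B: go to q_0, push ε → (q_0, abaaabbb, AZ)
  ε-move, top A: go to q_0, push XA → (q_0, abaaabbb, XAZ)
  read a, top X: go to q_1, push ε → (q_1, baaabbb, AZ)
  read b, top A: go to q_1, push AA → (q_1, aaabbb, AAZ)
  read a, top A: go to q_1, push XA → (q_1, aabbb, XAAZ)
  read a, top X: go to q_1, push ε → (q_1, abbb, AAZ)
  read a, top A: go to q_1, push XA → (q_1, bbb, XAAZ)
  read b, top X: go to q_0, push BA → (q_0, bb, BAAAZ)
  read b, top B: go to q_1, push X → (q_1, b, XAAAZ)
  read b, top X: go to q_0, push BA → (q_0, ε, BAAAAZ)
All input consumed; M is in state q_0.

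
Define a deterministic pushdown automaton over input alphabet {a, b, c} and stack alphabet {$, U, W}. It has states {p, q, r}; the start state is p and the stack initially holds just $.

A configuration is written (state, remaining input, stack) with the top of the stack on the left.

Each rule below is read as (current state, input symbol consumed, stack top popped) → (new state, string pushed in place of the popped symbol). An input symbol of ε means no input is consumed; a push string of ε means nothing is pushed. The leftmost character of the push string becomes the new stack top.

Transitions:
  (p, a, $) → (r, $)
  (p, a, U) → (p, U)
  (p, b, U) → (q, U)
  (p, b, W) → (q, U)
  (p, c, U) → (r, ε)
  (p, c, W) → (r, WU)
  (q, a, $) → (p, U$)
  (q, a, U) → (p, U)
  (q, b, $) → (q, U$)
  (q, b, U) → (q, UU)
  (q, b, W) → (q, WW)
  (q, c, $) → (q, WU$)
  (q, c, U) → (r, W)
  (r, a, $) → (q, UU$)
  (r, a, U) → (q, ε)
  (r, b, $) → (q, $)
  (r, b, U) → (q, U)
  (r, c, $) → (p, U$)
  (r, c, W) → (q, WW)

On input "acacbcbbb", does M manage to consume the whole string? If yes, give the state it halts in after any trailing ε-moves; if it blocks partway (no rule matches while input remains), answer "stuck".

q

(p, acacbcbbb, $)
  read a, top $: go to r, push $ → (r, cacbcbbb, $)
  read c, top $: go to p, push U$ → (p, acbcbbb, U$)
  read a, top U: go to p, push U → (p, cbcbbb, U$)
  read c, top U: go to r, push ε → (r, bcbbb, $)
  read b, top $: go to q, push $ → (q, cbbb, $)
  read c, top $: go to q, push WU$ → (q, bbb, WU$)
  read b, top W: go to q, push WW → (q, bb, WWU$)
  read b, top W: go to q, push WW → (q, b, WWWU$)
  read b, top W: go to q, push WW → (q, ε, WWWWU$)
All input consumed; M is in state q.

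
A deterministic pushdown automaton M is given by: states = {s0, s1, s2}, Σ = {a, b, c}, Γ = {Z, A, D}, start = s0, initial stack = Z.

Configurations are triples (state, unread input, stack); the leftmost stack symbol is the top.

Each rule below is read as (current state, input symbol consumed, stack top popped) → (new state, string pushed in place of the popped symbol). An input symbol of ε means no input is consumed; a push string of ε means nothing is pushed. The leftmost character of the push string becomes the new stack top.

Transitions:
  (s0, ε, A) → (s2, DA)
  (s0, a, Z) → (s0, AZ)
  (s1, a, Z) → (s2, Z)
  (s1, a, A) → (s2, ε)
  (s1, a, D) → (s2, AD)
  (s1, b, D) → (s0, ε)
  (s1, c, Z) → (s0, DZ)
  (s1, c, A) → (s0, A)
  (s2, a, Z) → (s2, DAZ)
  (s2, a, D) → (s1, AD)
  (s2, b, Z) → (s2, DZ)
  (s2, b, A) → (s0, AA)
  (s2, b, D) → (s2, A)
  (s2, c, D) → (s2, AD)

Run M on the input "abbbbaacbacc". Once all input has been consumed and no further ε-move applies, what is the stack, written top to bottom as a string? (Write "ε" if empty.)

(s0, abbbbaacbacc, Z)
  read a, top Z: go to s0, push AZ → (s0, bbbbaacbacc, AZ)
  ε-move, top A: go to s2, push DA → (s2, bbbbaacbacc, DAZ)
  read b, top D: go to s2, push A → (s2, bbbaacbacc, AAZ)
  read b, top A: go to s0, push AA → (s0, bbaacbacc, AAAZ)
  ε-move, top A: go to s2, push DA → (s2, bbaacbacc, DAAAZ)
  read b, top D: go to s2, push A → (s2, baacbacc, AAAAZ)
  read b, top A: go to s0, push AA → (s0, aacbacc, AAAAAZ)
  ε-move, top A: go to s2, push DA → (s2, aacbacc, DAAAAAZ)
  read a, top D: go to s1, push AD → (s1, acbacc, ADAAAAAZ)
  read a, top A: go to s2, push ε → (s2, cbacc, DAAAAAZ)
  read c, top D: go to s2, push AD → (s2, bacc, ADAAAAAZ)
  read b, top A: go to s0, push AA → (s0, acc, AADAAAAAZ)
  ε-move, top A: go to s2, push DA → (s2, acc, DAADAAAAAZ)
  read a, top D: go to s1, push AD → (s1, cc, ADAADAAAAAZ)
  read c, top A: go to s0, push A → (s0, c, ADAADAAAAAZ)
  ε-move, top A: go to s2, push DA → (s2, c, DADAADAAAAAZ)
  read c, top D: go to s2, push AD → (s2, ε, ADADAADAAAAAZ)
All input consumed in state s2 with stack ADADAADAAAAAZ.

ADADAADAAAAAZ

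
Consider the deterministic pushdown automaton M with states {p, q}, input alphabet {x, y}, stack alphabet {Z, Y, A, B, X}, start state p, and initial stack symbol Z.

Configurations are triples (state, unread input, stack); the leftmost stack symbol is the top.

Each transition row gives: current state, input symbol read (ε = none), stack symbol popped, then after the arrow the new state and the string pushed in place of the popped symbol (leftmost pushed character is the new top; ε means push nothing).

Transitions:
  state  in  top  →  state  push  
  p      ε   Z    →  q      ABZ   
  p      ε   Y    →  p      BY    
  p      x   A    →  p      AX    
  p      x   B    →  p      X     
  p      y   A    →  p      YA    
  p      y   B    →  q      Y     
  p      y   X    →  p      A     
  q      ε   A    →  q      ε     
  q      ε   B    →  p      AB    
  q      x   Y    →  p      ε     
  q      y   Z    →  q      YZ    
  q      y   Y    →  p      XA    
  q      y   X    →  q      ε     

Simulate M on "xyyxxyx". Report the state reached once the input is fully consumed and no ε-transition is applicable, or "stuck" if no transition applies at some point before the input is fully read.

p

(p, xyyxxyx, Z) ⊢ (q, xyyxxyx, ABZ) ⊢ (q, xyyxxyx, BZ) ⊢ (p, xyyxxyx, ABZ) ⊢ (p, yyxxyx, AXBZ) ⊢ (p, yxxyx, YAXBZ) ⊢ (p, yxxyx, BYAXBZ) ⊢ (q, xxyx, YYAXBZ) ⊢ (p, xyx, YAXBZ) ⊢ (p, xyx, BYAXBZ) ⊢ (p, yx, XYAXBZ) ⊢ (p, x, AYAXBZ) ⊢ (p, ε, AXYAXBZ)
All input consumed; M is in state p.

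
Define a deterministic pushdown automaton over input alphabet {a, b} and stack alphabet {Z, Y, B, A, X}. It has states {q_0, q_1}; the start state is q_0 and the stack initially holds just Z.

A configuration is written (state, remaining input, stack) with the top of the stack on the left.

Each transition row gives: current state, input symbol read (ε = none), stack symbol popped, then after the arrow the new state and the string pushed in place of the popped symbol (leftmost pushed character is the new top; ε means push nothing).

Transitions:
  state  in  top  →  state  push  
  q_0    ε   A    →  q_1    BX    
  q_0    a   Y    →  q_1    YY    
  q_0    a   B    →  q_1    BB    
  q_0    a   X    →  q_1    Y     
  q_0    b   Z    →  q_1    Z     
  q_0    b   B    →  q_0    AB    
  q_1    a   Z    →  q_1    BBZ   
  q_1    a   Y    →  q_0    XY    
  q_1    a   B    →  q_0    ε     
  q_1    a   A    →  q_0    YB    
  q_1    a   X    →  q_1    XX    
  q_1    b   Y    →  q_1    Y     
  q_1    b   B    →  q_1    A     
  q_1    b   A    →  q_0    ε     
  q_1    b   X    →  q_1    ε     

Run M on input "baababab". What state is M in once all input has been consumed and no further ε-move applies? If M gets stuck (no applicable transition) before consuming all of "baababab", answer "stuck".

(q_0, baababab, Z)
  read b, top Z: go to q_1, push Z → (q_1, aababab, Z)
  read a, top Z: go to q_1, push BBZ → (q_1, ababab, BBZ)
  read a, top B: go to q_0, push ε → (q_0, babab, BZ)
  read b, top B: go to q_0, push AB → (q_0, abab, ABZ)
  ε-move, top A: go to q_1, push BX → (q_1, abab, BXBZ)
  read a, top B: go to q_0, push ε → (q_0, bab, XBZ)
No transition for (q_0, b, top X); M blocks with input bab remaining.

stuck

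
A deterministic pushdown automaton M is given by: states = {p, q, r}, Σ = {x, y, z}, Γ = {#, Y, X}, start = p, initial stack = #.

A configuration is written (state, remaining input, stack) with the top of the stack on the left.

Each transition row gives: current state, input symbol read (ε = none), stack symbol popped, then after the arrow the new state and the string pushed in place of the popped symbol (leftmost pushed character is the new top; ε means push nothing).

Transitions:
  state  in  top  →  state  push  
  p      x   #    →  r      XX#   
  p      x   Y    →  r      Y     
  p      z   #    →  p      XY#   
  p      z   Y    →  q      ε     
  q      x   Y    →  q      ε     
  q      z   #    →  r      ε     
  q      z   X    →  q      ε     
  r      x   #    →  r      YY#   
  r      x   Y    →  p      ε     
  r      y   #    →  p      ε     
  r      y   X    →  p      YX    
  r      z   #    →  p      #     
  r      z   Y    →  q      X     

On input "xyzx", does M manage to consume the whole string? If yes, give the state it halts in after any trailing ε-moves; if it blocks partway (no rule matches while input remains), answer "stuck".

stuck

(p, xyzx, #)
  read x, top #: go to r, push XX# → (r, yzx, XX#)
  read y, top X: go to p, push YX → (p, zx, YXX#)
  read z, top Y: go to q, push ε → (q, x, XX#)
No transition for (q, x, top X); M blocks with input x remaining.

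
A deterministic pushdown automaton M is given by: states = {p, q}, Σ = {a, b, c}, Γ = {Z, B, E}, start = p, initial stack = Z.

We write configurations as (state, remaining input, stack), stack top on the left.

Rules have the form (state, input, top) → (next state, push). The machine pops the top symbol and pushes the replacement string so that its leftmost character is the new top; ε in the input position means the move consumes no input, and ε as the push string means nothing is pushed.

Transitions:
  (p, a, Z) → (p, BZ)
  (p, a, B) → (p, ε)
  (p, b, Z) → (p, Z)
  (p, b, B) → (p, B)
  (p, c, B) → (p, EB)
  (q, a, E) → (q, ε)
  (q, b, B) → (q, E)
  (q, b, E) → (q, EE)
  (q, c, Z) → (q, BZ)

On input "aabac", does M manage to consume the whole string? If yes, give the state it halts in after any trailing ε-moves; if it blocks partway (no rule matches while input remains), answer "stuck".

(p, aabac, Z) ⊢ (p, abac, BZ) ⊢ (p, bac, Z) ⊢ (p, ac, Z) ⊢ (p, c, BZ) ⊢ (p, ε, EBZ)
All input consumed; M is in state p.

p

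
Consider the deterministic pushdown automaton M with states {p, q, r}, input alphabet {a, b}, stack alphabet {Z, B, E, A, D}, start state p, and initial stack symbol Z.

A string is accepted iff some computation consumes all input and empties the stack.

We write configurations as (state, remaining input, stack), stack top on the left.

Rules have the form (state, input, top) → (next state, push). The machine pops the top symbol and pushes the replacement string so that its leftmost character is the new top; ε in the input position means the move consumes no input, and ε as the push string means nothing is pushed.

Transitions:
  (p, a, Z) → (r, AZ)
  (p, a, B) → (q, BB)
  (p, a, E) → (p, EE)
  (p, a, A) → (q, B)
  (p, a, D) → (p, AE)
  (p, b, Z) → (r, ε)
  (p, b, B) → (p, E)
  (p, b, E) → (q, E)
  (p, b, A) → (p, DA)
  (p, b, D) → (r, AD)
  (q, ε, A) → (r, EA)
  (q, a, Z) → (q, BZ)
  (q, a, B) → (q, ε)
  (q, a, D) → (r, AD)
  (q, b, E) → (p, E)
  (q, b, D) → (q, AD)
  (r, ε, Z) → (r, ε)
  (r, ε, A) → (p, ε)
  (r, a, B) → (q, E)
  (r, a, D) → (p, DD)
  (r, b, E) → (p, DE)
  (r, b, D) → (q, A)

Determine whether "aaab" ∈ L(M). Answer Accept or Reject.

(p, aaab, Z) ⊢ (r, aab, AZ) ⊢ (p, aab, Z) ⊢ (r, ab, AZ) ⊢ (p, ab, Z) ⊢ (r, b, AZ) ⊢ (p, b, Z) ⊢ (r, ε, ε)
All input consumed and the stack is empty.

Accept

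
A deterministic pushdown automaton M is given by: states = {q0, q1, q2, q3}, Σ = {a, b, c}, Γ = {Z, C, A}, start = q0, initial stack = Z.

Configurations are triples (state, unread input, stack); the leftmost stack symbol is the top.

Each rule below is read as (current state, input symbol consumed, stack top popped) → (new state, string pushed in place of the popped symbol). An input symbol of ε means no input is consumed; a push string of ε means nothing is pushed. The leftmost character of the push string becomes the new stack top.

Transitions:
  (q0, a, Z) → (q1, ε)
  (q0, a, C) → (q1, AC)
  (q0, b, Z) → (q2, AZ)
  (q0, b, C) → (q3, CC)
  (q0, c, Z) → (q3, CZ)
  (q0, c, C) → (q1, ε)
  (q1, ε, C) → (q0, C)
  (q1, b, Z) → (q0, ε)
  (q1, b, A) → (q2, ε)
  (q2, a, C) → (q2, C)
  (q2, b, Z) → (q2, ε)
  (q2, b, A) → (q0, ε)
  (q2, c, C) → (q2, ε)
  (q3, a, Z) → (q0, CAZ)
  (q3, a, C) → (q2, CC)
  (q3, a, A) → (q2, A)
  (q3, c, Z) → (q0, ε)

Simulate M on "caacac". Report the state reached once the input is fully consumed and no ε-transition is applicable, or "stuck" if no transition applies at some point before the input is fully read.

(q0, caacac, Z) ⊢ (q3, aacac, CZ) ⊢ (q2, acac, CCZ) ⊢ (q2, cac, CCZ) ⊢ (q2, ac, CZ) ⊢ (q2, c, CZ) ⊢ (q2, ε, Z)
All input consumed; M is in state q2.

q2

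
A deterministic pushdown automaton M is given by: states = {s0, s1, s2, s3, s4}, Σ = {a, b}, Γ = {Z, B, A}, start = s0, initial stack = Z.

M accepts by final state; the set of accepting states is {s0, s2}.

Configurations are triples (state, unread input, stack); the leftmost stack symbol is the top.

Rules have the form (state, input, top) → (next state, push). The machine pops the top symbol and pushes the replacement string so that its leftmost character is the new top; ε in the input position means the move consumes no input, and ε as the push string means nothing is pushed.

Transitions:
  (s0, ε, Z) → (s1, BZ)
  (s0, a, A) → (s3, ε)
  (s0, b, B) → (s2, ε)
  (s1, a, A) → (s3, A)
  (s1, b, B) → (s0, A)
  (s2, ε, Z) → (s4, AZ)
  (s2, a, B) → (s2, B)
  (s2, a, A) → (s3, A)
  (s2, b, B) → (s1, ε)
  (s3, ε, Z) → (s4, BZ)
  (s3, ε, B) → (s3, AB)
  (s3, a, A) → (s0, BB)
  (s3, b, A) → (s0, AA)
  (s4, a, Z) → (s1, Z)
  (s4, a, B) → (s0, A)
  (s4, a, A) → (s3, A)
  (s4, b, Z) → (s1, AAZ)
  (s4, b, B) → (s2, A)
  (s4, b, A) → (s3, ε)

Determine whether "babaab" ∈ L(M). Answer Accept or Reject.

Accept

(s0, babaab, Z) ⊢ (s1, babaab, BZ) ⊢ (s0, abaab, AZ) ⊢ (s3, baab, Z) ⊢ (s4, baab, BZ) ⊢ (s2, aab, AZ) ⊢ (s3, ab, AZ) ⊢ (s0, b, BBZ) ⊢ (s2, ε, BZ)
All input consumed; state s2 ∈ F.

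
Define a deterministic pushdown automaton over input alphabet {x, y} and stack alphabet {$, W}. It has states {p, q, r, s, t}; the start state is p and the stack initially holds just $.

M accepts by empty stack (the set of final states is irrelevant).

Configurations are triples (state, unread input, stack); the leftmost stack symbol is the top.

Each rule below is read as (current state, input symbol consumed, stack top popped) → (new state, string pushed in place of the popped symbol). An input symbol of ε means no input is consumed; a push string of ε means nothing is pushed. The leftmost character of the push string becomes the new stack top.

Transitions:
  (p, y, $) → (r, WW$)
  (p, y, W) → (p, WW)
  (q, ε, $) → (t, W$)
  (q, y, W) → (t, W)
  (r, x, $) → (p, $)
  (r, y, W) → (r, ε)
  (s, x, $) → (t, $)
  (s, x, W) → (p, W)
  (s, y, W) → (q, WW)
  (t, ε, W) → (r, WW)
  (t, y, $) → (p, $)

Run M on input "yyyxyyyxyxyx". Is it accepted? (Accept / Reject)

Reject

(p, yyyxyyyxyxyx, $)
  read y, top $: go to r, push WW$ → (r, yyxyyyxyxyx, WW$)
  read y, top W: go to r, push ε → (r, yxyyyxyxyx, W$)
  read y, top W: go to r, push ε → (r, xyyyxyxyx, $)
  read x, top $: go to p, push $ → (p, yyyxyxyx, $)
  read y, top $: go to r, push WW$ → (r, yyxyxyx, WW$)
  read y, top W: go to r, push ε → (r, yxyxyx, W$)
  read y, top W: go to r, push ε → (r, xyxyx, $)
  read x, top $: go to p, push $ → (p, yxyx, $)
  read y, top $: go to r, push WW$ → (r, xyx, WW$)
No transition applies at (r, xyx, WW$); input not fully consumed.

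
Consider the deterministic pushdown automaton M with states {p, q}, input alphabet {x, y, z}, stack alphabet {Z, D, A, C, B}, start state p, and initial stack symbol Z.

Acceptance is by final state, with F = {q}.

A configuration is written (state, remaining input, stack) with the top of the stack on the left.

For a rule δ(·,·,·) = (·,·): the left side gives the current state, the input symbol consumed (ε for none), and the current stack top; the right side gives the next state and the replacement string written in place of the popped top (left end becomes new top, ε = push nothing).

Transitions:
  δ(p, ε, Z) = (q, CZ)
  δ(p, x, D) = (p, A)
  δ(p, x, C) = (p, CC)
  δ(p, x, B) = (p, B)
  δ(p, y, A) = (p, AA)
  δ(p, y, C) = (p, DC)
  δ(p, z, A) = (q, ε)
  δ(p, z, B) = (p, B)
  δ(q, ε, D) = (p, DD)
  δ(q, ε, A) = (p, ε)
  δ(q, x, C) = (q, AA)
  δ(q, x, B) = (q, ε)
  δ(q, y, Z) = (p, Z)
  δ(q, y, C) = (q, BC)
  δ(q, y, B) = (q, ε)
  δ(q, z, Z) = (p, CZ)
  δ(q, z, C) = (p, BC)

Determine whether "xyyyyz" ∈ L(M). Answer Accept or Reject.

(p, xyyyyz, Z)
  ε-move, top Z: go to q, push CZ → (q, xyyyyz, CZ)
  read x, top C: go to q, push AA → (q, yyyyz, AAZ)
  ε-move, top A: go to p, push ε → (p, yyyyz, AZ)
  read y, top A: go to p, push AA → (p, yyyz, AAZ)
  read y, top A: go to p, push AA → (p, yyz, AAAZ)
  read y, top A: go to p, push AA → (p, yz, AAAAZ)
  read y, top A: go to p, push AA → (p, z, AAAAAZ)
  read z, top A: go to q, push ε → (q, ε, AAAAZ)
All input consumed; state q ∈ F.

Accept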